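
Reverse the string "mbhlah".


Input: mbhlah
Reading characters right to left:
  Position 5: 'h'
  Position 4: 'a'
  Position 3: 'l'
  Position 2: 'h'
  Position 1: 'b'
  Position 0: 'm'
Reversed: halhbm

halhbm


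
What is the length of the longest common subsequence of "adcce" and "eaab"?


LCS of "adcce" and "eaab"
DP table:
           e    a    a    b
      0    0    0    0    0
  a   0    0    1    1    1
  d   0    0    1    1    1
  c   0    0    1    1    1
  c   0    0    1    1    1
  e   0    1    1    1    1
LCS length = dp[5][4] = 1

1


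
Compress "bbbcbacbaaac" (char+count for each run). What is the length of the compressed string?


Input: bbbcbacbaaac
Runs:
  'b' x 3 => "b3"
  'c' x 1 => "c1"
  'b' x 1 => "b1"
  'a' x 1 => "a1"
  'c' x 1 => "c1"
  'b' x 1 => "b1"
  'a' x 3 => "a3"
  'c' x 1 => "c1"
Compressed: "b3c1b1a1c1b1a3c1"
Compressed length: 16

16


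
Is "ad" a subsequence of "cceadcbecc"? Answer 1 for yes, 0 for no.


Check if "ad" is a subsequence of "cceadcbecc"
Greedy scan:
  Position 0 ('c'): no match needed
  Position 1 ('c'): no match needed
  Position 2 ('e'): no match needed
  Position 3 ('a'): matches sub[0] = 'a'
  Position 4 ('d'): matches sub[1] = 'd'
  Position 5 ('c'): no match needed
  Position 6 ('b'): no match needed
  Position 7 ('e'): no match needed
  Position 8 ('c'): no match needed
  Position 9 ('c'): no match needed
All 2 characters matched => is a subsequence

1


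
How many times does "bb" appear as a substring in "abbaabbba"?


Searching for "bb" in "abbaabbba"
Scanning each position:
  Position 0: "ab" => no
  Position 1: "bb" => MATCH
  Position 2: "ba" => no
  Position 3: "aa" => no
  Position 4: "ab" => no
  Position 5: "bb" => MATCH
  Position 6: "bb" => MATCH
  Position 7: "ba" => no
Total occurrences: 3

3


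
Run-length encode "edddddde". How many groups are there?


Input: edddddde
Scanning for consecutive runs:
  Group 1: 'e' x 1 (positions 0-0)
  Group 2: 'd' x 6 (positions 1-6)
  Group 3: 'e' x 1 (positions 7-7)
Total groups: 3

3


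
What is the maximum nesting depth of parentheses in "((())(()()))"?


Input: "((())(()()))"
Tracking depth:
  Position 0 '(': depth becomes 1
  Position 1 '(': depth becomes 2
  Position 2 '(': depth becomes 3
  Position 3 ')': depth becomes 2
  Position 4 ')': depth becomes 1
  Position 5 '(': depth becomes 2
  Position 6 '(': depth becomes 3
  Position 7 ')': depth becomes 2
  Position 8 '(': depth becomes 3
  Position 9 ')': depth becomes 2
  Position 10 ')': depth becomes 1
  Position 11 ')': depth becomes 0
Maximum depth reached: 3

3


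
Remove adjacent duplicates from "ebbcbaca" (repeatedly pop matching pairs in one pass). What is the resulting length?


Input: ebbcbaca
Stack-based adjacent duplicate removal:
  Read 'e': push. Stack: e
  Read 'b': push. Stack: eb
  Read 'b': matches stack top 'b' => pop. Stack: e
  Read 'c': push. Stack: ec
  Read 'b': push. Stack: ecb
  Read 'a': push. Stack: ecba
  Read 'c': push. Stack: ecbac
  Read 'a': push. Stack: ecbaca
Final stack: "ecbaca" (length 6)

6


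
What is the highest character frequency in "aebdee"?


Input: aebdee
Character counts:
  'a': 1
  'b': 1
  'd': 1
  'e': 3
Maximum frequency: 3

3


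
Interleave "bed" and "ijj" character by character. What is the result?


Interleaving "bed" and "ijj":
  Position 0: 'b' from first, 'i' from second => "bi"
  Position 1: 'e' from first, 'j' from second => "ej"
  Position 2: 'd' from first, 'j' from second => "dj"
Result: biejdj

biejdj


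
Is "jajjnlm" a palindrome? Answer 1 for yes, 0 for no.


Input: jajjnlm
Reversed: mlnjjaj
  Compare pos 0 ('j') with pos 6 ('m'): MISMATCH
  Compare pos 1 ('a') with pos 5 ('l'): MISMATCH
  Compare pos 2 ('j') with pos 4 ('n'): MISMATCH
Result: not a palindrome

0


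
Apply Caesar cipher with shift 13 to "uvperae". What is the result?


Caesar cipher: shift "uvperae" by 13
  'u' (pos 20) + 13 = pos 7 = 'h'
  'v' (pos 21) + 13 = pos 8 = 'i'
  'p' (pos 15) + 13 = pos 2 = 'c'
  'e' (pos 4) + 13 = pos 17 = 'r'
  'r' (pos 17) + 13 = pos 4 = 'e'
  'a' (pos 0) + 13 = pos 13 = 'n'
  'e' (pos 4) + 13 = pos 17 = 'r'
Result: hicrenr

hicrenr


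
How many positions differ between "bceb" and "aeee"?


Comparing "bceb" and "aeee" position by position:
  Position 0: 'b' vs 'a' => DIFFER
  Position 1: 'c' vs 'e' => DIFFER
  Position 2: 'e' vs 'e' => same
  Position 3: 'b' vs 'e' => DIFFER
Positions that differ: 3

3


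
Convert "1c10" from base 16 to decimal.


Input: "1c10" in base 16
Positional expansion:
  Digit '1' (value 1) x 16^3 = 4096
  Digit 'c' (value 12) x 16^2 = 3072
  Digit '1' (value 1) x 16^1 = 16
  Digit '0' (value 0) x 16^0 = 0
Sum = 7184

7184


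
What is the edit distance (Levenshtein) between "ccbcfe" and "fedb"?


Computing edit distance: "ccbcfe" -> "fedb"
DP table:
           f    e    d    b
      0    1    2    3    4
  c   1    1    2    3    4
  c   2    2    2    3    4
  b   3    3    3    3    3
  c   4    4    4    4    4
  f   5    4    5    5    5
  e   6    5    4    5    6
Edit distance = dp[6][4] = 6

6


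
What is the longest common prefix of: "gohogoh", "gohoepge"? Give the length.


Words: gohogoh, gohoepge
  Position 0: all 'g' => match
  Position 1: all 'o' => match
  Position 2: all 'h' => match
  Position 3: all 'o' => match
  Position 4: ('g', 'e') => mismatch, stop
LCP = "goho" (length 4)

4


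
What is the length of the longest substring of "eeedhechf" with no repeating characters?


Input: "eeedhechf"
Sliding window (track last position of each char):
  Position 0 ('e'): window [0,0] length 1 -- new best
  Position 1 ('e'): repeat (last at 0), move window start to 1
  Position 1 ('e'): window [1,1] length 1
  Position 2 ('e'): repeat (last at 1), move window start to 2
  Position 2 ('e'): window [2,2] length 1
  Position 3 ('d'): window [2,3] length 2 -- new best
  Position 4 ('h'): window [2,4] length 3 -- new best
  Position 5 ('e'): repeat (last at 2), move window start to 3
  Position 5 ('e'): window [3,5] length 3
  Position 6 ('c'): window [3,6] length 4 -- new best
  Position 7 ('h'): repeat (last at 4), move window start to 5
  Position 7 ('h'): window [5,7] length 3
  Position 8 ('f'): window [5,8] length 4
Longest substring with no repeats: "dhec" with length 4

4


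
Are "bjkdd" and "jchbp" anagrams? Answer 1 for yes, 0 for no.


Strings: "bjkdd", "jchbp"
Sorted first:  bddjk
Sorted second: bchjp
Differ at position 1: 'd' vs 'c' => not anagrams

0


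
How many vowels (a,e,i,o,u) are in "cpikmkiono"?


Input: cpikmkiono
Checking each character:
  'c' at position 0: consonant
  'p' at position 1: consonant
  'i' at position 2: vowel (running total: 1)
  'k' at position 3: consonant
  'm' at position 4: consonant
  'k' at position 5: consonant
  'i' at position 6: vowel (running total: 2)
  'o' at position 7: vowel (running total: 3)
  'n' at position 8: consonant
  'o' at position 9: vowel (running total: 4)
Total vowels: 4

4


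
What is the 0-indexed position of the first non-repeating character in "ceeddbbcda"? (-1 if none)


Input: ceeddbbcda
Character frequencies:
  'a': 1
  'b': 2
  'c': 2
  'd': 3
  'e': 2
Scanning left to right for freq == 1:
  Position 0 ('c'): freq=2, skip
  Position 1 ('e'): freq=2, skip
  Position 2 ('e'): freq=2, skip
  Position 3 ('d'): freq=3, skip
  Position 4 ('d'): freq=3, skip
  Position 5 ('b'): freq=2, skip
  Position 6 ('b'): freq=2, skip
  Position 7 ('c'): freq=2, skip
  Position 8 ('d'): freq=3, skip
  Position 9 ('a'): unique! => answer = 9

9


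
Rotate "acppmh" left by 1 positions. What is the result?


Input: "acppmh", rotate left by 1
First 1 characters: "a"
Remaining characters: "cppmh"
Concatenate remaining + first: "cppmh" + "a" = "cppmha"

cppmha


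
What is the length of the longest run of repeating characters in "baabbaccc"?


Input: "baabbaccc"
Scanning for longest run:
  Position 1 ('a'): new char, reset run to 1
  Position 2 ('a'): continues run of 'a', length=2
  Position 3 ('b'): new char, reset run to 1
  Position 4 ('b'): continues run of 'b', length=2
  Position 5 ('a'): new char, reset run to 1
  Position 6 ('c'): new char, reset run to 1
  Position 7 ('c'): continues run of 'c', length=2
  Position 8 ('c'): continues run of 'c', length=3
Longest run: 'c' with length 3

3


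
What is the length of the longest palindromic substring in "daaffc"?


Input: "daaffc"
Checking substrings for palindromes:
  [1:3] "aa" (len 2) => palindrome
  [3:5] "ff" (len 2) => palindrome
Longest palindromic substring: "aa" with length 2

2


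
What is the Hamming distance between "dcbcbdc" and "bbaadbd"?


Comparing "dcbcbdc" and "bbaadbd" position by position:
  Position 0: 'd' vs 'b' => differ
  Position 1: 'c' vs 'b' => differ
  Position 2: 'b' vs 'a' => differ
  Position 3: 'c' vs 'a' => differ
  Position 4: 'b' vs 'd' => differ
  Position 5: 'd' vs 'b' => differ
  Position 6: 'c' vs 'd' => differ
Total differences (Hamming distance): 7

7


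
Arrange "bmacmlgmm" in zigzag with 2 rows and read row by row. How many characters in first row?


Zigzag "bmacmlgmm" into 2 rows:
Placing characters:
  'b' => row 0
  'm' => row 1
  'a' => row 0
  'c' => row 1
  'm' => row 0
  'l' => row 1
  'g' => row 0
  'm' => row 1
  'm' => row 0
Rows:
  Row 0: "bamgm"
  Row 1: "mclm"
First row length: 5

5


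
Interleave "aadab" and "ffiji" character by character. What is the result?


Interleaving "aadab" and "ffiji":
  Position 0: 'a' from first, 'f' from second => "af"
  Position 1: 'a' from first, 'f' from second => "af"
  Position 2: 'd' from first, 'i' from second => "di"
  Position 3: 'a' from first, 'j' from second => "aj"
  Position 4: 'b' from first, 'i' from second => "bi"
Result: afafdiajbi

afafdiajbi


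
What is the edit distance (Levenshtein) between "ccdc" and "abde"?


Computing edit distance: "ccdc" -> "abde"
DP table:
           a    b    d    e
      0    1    2    3    4
  c   1    1    2    3    4
  c   2    2    2    3    4
  d   3    3    3    2    3
  c   4    4    4    3    3
Edit distance = dp[4][4] = 3

3


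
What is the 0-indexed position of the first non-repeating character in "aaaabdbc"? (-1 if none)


Input: aaaabdbc
Character frequencies:
  'a': 4
  'b': 2
  'c': 1
  'd': 1
Scanning left to right for freq == 1:
  Position 0 ('a'): freq=4, skip
  Position 1 ('a'): freq=4, skip
  Position 2 ('a'): freq=4, skip
  Position 3 ('a'): freq=4, skip
  Position 4 ('b'): freq=2, skip
  Position 5 ('d'): unique! => answer = 5

5


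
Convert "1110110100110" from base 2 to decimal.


Input: "1110110100110" in base 2
Positional expansion:
  Digit '1' (value 1) x 2^12 = 4096
  Digit '1' (value 1) x 2^11 = 2048
  Digit '1' (value 1) x 2^10 = 1024
  Digit '0' (value 0) x 2^9 = 0
  Digit '1' (value 1) x 2^8 = 256
  Digit '1' (value 1) x 2^7 = 128
  Digit '0' (value 0) x 2^6 = 0
  Digit '1' (value 1) x 2^5 = 32
  Digit '0' (value 0) x 2^4 = 0
  Digit '0' (value 0) x 2^3 = 0
  Digit '1' (value 1) x 2^2 = 4
  Digit '1' (value 1) x 2^1 = 2
  Digit '0' (value 0) x 2^0 = 0
Sum = 7590

7590


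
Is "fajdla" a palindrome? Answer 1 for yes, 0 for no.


Input: fajdla
Reversed: aldjaf
  Compare pos 0 ('f') with pos 5 ('a'): MISMATCH
  Compare pos 1 ('a') with pos 4 ('l'): MISMATCH
  Compare pos 2 ('j') with pos 3 ('d'): MISMATCH
Result: not a palindrome

0


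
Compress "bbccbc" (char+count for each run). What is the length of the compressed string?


Input: bbccbc
Runs:
  'b' x 2 => "b2"
  'c' x 2 => "c2"
  'b' x 1 => "b1"
  'c' x 1 => "c1"
Compressed: "b2c2b1c1"
Compressed length: 8

8


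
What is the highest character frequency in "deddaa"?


Input: deddaa
Character counts:
  'a': 2
  'd': 3
  'e': 1
Maximum frequency: 3

3


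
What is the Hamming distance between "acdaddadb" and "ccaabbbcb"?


Comparing "acdaddadb" and "ccaabbbcb" position by position:
  Position 0: 'a' vs 'c' => differ
  Position 1: 'c' vs 'c' => same
  Position 2: 'd' vs 'a' => differ
  Position 3: 'a' vs 'a' => same
  Position 4: 'd' vs 'b' => differ
  Position 5: 'd' vs 'b' => differ
  Position 6: 'a' vs 'b' => differ
  Position 7: 'd' vs 'c' => differ
  Position 8: 'b' vs 'b' => same
Total differences (Hamming distance): 6

6


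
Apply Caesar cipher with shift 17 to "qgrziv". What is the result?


Caesar cipher: shift "qgrziv" by 17
  'q' (pos 16) + 17 = pos 7 = 'h'
  'g' (pos 6) + 17 = pos 23 = 'x'
  'r' (pos 17) + 17 = pos 8 = 'i'
  'z' (pos 25) + 17 = pos 16 = 'q'
  'i' (pos 8) + 17 = pos 25 = 'z'
  'v' (pos 21) + 17 = pos 12 = 'm'
Result: hxiqzm

hxiqzm


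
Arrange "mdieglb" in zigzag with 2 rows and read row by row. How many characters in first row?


Zigzag "mdieglb" into 2 rows:
Placing characters:
  'm' => row 0
  'd' => row 1
  'i' => row 0
  'e' => row 1
  'g' => row 0
  'l' => row 1
  'b' => row 0
Rows:
  Row 0: "migb"
  Row 1: "del"
First row length: 4

4


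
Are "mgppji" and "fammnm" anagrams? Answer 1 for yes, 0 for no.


Strings: "mgppji", "fammnm"
Sorted first:  gijmpp
Sorted second: afmmmn
Differ at position 0: 'g' vs 'a' => not anagrams

0


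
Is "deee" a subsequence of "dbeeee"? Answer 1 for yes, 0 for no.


Check if "deee" is a subsequence of "dbeeee"
Greedy scan:
  Position 0 ('d'): matches sub[0] = 'd'
  Position 1 ('b'): no match needed
  Position 2 ('e'): matches sub[1] = 'e'
  Position 3 ('e'): matches sub[2] = 'e'
  Position 4 ('e'): matches sub[3] = 'e'
  Position 5 ('e'): no match needed
All 4 characters matched => is a subsequence

1


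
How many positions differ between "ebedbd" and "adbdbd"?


Comparing "ebedbd" and "adbdbd" position by position:
  Position 0: 'e' vs 'a' => DIFFER
  Position 1: 'b' vs 'd' => DIFFER
  Position 2: 'e' vs 'b' => DIFFER
  Position 3: 'd' vs 'd' => same
  Position 4: 'b' vs 'b' => same
  Position 5: 'd' vs 'd' => same
Positions that differ: 3

3


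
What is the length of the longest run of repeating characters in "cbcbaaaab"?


Input: "cbcbaaaab"
Scanning for longest run:
  Position 1 ('b'): new char, reset run to 1
  Position 2 ('c'): new char, reset run to 1
  Position 3 ('b'): new char, reset run to 1
  Position 4 ('a'): new char, reset run to 1
  Position 5 ('a'): continues run of 'a', length=2
  Position 6 ('a'): continues run of 'a', length=3
  Position 7 ('a'): continues run of 'a', length=4
  Position 8 ('b'): new char, reset run to 1
Longest run: 'a' with length 4

4


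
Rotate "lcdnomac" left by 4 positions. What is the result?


Input: "lcdnomac", rotate left by 4
First 4 characters: "lcdn"
Remaining characters: "omac"
Concatenate remaining + first: "omac" + "lcdn" = "omaclcdn"

omaclcdn


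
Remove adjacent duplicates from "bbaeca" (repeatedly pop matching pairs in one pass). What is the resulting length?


Input: bbaeca
Stack-based adjacent duplicate removal:
  Read 'b': push. Stack: b
  Read 'b': matches stack top 'b' => pop. Stack: (empty)
  Read 'a': push. Stack: a
  Read 'e': push. Stack: ae
  Read 'c': push. Stack: aec
  Read 'a': push. Stack: aeca
Final stack: "aeca" (length 4)

4


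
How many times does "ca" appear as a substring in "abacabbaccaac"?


Searching for "ca" in "abacabbaccaac"
Scanning each position:
  Position 0: "ab" => no
  Position 1: "ba" => no
  Position 2: "ac" => no
  Position 3: "ca" => MATCH
  Position 4: "ab" => no
  Position 5: "bb" => no
  Position 6: "ba" => no
  Position 7: "ac" => no
  Position 8: "cc" => no
  Position 9: "ca" => MATCH
  Position 10: "aa" => no
  Position 11: "ac" => no
Total occurrences: 2

2


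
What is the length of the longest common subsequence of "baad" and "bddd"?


LCS of "baad" and "bddd"
DP table:
           b    d    d    d
      0    0    0    0    0
  b   0    1    1    1    1
  a   0    1    1    1    1
  a   0    1    1    1    1
  d   0    1    2    2    2
LCS length = dp[4][4] = 2

2


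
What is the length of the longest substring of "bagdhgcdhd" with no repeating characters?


Input: "bagdhgcdhd"
Sliding window (track last position of each char):
  Position 0 ('b'): window [0,0] length 1 -- new best
  Position 1 ('a'): window [0,1] length 2 -- new best
  Position 2 ('g'): window [0,2] length 3 -- new best
  Position 3 ('d'): window [0,3] length 4 -- new best
  Position 4 ('h'): window [0,4] length 5 -- new best
  Position 5 ('g'): repeat (last at 2), move window start to 3
  Position 5 ('g'): window [3,5] length 3
  Position 6 ('c'): window [3,6] length 4
  Position 7 ('d'): repeat (last at 3), move window start to 4
  Position 7 ('d'): window [4,7] length 4
  Position 8 ('h'): repeat (last at 4), move window start to 5
  Position 8 ('h'): window [5,8] length 4
  Position 9 ('d'): repeat (last at 7), move window start to 8
  Position 9 ('d'): window [8,9] length 2
Longest substring with no repeats: "bagdh" with length 5

5


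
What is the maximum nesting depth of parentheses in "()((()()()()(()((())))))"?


Input: "()((()()()()(()((())))))"
Tracking depth:
  Position 0 '(': depth becomes 1
  Position 1 ')': depth becomes 0
  Position 2 '(': depth becomes 1
  Position 3 '(': depth becomes 2
  Position 4 '(': depth becomes 3
  Position 5 ')': depth becomes 2
  Position 6 '(': depth becomes 3
  Position 7 ')': depth becomes 2
  Position 8 '(': depth becomes 3
  Position 9 ')': depth becomes 2
  Position 10 '(': depth becomes 3
  Position 11 ')': depth becomes 2
  Position 12 '(': depth becomes 3
  Position 13 '(': depth becomes 4
  Position 14 ')': depth becomes 3
  Position 15 '(': depth becomes 4
  Position 16 '(': depth becomes 5
  Position 17 '(': depth becomes 6
  Position 18 ')': depth becomes 5
  Position 19 ')': depth becomes 4
  Position 20 ')': depth becomes 3
  Position 21 ')': depth becomes 2
  Position 22 ')': depth becomes 1
  Position 23 ')': depth becomes 0
Maximum depth reached: 6

6


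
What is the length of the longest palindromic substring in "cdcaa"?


Input: "cdcaa"
Checking substrings for palindromes:
  [0:3] "cdc" (len 3) => palindrome
  [3:5] "aa" (len 2) => palindrome
Longest palindromic substring: "cdc" with length 3

3


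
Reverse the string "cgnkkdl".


Input: cgnkkdl
Reading characters right to left:
  Position 6: 'l'
  Position 5: 'd'
  Position 4: 'k'
  Position 3: 'k'
  Position 2: 'n'
  Position 1: 'g'
  Position 0: 'c'
Reversed: ldkkngc

ldkkngc


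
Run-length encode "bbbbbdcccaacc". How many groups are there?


Input: bbbbbdcccaacc
Scanning for consecutive runs:
  Group 1: 'b' x 5 (positions 0-4)
  Group 2: 'd' x 1 (positions 5-5)
  Group 3: 'c' x 3 (positions 6-8)
  Group 4: 'a' x 2 (positions 9-10)
  Group 5: 'c' x 2 (positions 11-12)
Total groups: 5

5


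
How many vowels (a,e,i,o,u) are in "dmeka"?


Input: dmeka
Checking each character:
  'd' at position 0: consonant
  'm' at position 1: consonant
  'e' at position 2: vowel (running total: 1)
  'k' at position 3: consonant
  'a' at position 4: vowel (running total: 2)
Total vowels: 2

2


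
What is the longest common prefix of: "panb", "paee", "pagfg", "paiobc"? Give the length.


Words: panb, paee, pagfg, paiobc
  Position 0: all 'p' => match
  Position 1: all 'a' => match
  Position 2: ('n', 'e', 'g', 'i') => mismatch, stop
LCP = "pa" (length 2)

2


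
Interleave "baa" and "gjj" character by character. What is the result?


Interleaving "baa" and "gjj":
  Position 0: 'b' from first, 'g' from second => "bg"
  Position 1: 'a' from first, 'j' from second => "aj"
  Position 2: 'a' from first, 'j' from second => "aj"
Result: bgajaj

bgajaj


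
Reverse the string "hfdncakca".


Input: hfdncakca
Reading characters right to left:
  Position 8: 'a'
  Position 7: 'c'
  Position 6: 'k'
  Position 5: 'a'
  Position 4: 'c'
  Position 3: 'n'
  Position 2: 'd'
  Position 1: 'f'
  Position 0: 'h'
Reversed: ackacndfh

ackacndfh


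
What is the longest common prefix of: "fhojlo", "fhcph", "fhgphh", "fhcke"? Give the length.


Words: fhojlo, fhcph, fhgphh, fhcke
  Position 0: all 'f' => match
  Position 1: all 'h' => match
  Position 2: ('o', 'c', 'g', 'c') => mismatch, stop
LCP = "fh" (length 2)

2


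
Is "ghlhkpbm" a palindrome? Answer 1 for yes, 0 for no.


Input: ghlhkpbm
Reversed: mbpkhlhg
  Compare pos 0 ('g') with pos 7 ('m'): MISMATCH
  Compare pos 1 ('h') with pos 6 ('b'): MISMATCH
  Compare pos 2 ('l') with pos 5 ('p'): MISMATCH
  Compare pos 3 ('h') with pos 4 ('k'): MISMATCH
Result: not a palindrome

0


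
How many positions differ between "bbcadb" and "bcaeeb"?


Comparing "bbcadb" and "bcaeeb" position by position:
  Position 0: 'b' vs 'b' => same
  Position 1: 'b' vs 'c' => DIFFER
  Position 2: 'c' vs 'a' => DIFFER
  Position 3: 'a' vs 'e' => DIFFER
  Position 4: 'd' vs 'e' => DIFFER
  Position 5: 'b' vs 'b' => same
Positions that differ: 4

4


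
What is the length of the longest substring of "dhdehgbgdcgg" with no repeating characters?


Input: "dhdehgbgdcgg"
Sliding window (track last position of each char):
  Position 0 ('d'): window [0,0] length 1 -- new best
  Position 1 ('h'): window [0,1] length 2 -- new best
  Position 2 ('d'): repeat (last at 0), move window start to 1
  Position 2 ('d'): window [1,2] length 2
  Position 3 ('e'): window [1,3] length 3 -- new best
  Position 4 ('h'): repeat (last at 1), move window start to 2
  Position 4 ('h'): window [2,4] length 3
  Position 5 ('g'): window [2,5] length 4 -- new best
  Position 6 ('b'): window [2,6] length 5 -- new best
  Position 7 ('g'): repeat (last at 5), move window start to 6
  Position 7 ('g'): window [6,7] length 2
  Position 8 ('d'): window [6,8] length 3
  Position 9 ('c'): window [6,9] length 4
  Position 10 ('g'): repeat (last at 7), move window start to 8
  Position 10 ('g'): window [8,10] length 3
  Position 11 ('g'): repeat (last at 10), move window start to 11
  Position 11 ('g'): window [11,11] length 1
Longest substring with no repeats: "dehgb" with length 5

5


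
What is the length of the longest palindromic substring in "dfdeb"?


Input: "dfdeb"
Checking substrings for palindromes:
  [0:3] "dfd" (len 3) => palindrome
Longest palindromic substring: "dfd" with length 3

3


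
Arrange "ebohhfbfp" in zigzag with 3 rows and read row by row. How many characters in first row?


Zigzag "ebohhfbfp" into 3 rows:
Placing characters:
  'e' => row 0
  'b' => row 1
  'o' => row 2
  'h' => row 1
  'h' => row 0
  'f' => row 1
  'b' => row 2
  'f' => row 1
  'p' => row 0
Rows:
  Row 0: "ehp"
  Row 1: "bhff"
  Row 2: "ob"
First row length: 3

3


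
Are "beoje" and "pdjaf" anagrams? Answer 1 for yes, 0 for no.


Strings: "beoje", "pdjaf"
Sorted first:  beejo
Sorted second: adfjp
Differ at position 0: 'b' vs 'a' => not anagrams

0


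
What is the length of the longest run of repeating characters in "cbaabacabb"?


Input: "cbaabacabb"
Scanning for longest run:
  Position 1 ('b'): new char, reset run to 1
  Position 2 ('a'): new char, reset run to 1
  Position 3 ('a'): continues run of 'a', length=2
  Position 4 ('b'): new char, reset run to 1
  Position 5 ('a'): new char, reset run to 1
  Position 6 ('c'): new char, reset run to 1
  Position 7 ('a'): new char, reset run to 1
  Position 8 ('b'): new char, reset run to 1
  Position 9 ('b'): continues run of 'b', length=2
Longest run: 'a' with length 2

2


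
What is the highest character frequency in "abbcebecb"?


Input: abbcebecb
Character counts:
  'a': 1
  'b': 4
  'c': 2
  'e': 2
Maximum frequency: 4

4


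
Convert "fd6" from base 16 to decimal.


Input: "fd6" in base 16
Positional expansion:
  Digit 'f' (value 15) x 16^2 = 3840
  Digit 'd' (value 13) x 16^1 = 208
  Digit '6' (value 6) x 16^0 = 6
Sum = 4054

4054


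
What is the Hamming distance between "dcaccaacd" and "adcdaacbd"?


Comparing "dcaccaacd" and "adcdaacbd" position by position:
  Position 0: 'd' vs 'a' => differ
  Position 1: 'c' vs 'd' => differ
  Position 2: 'a' vs 'c' => differ
  Position 3: 'c' vs 'd' => differ
  Position 4: 'c' vs 'a' => differ
  Position 5: 'a' vs 'a' => same
  Position 6: 'a' vs 'c' => differ
  Position 7: 'c' vs 'b' => differ
  Position 8: 'd' vs 'd' => same
Total differences (Hamming distance): 7

7


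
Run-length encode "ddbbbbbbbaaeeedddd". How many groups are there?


Input: ddbbbbbbbaaeeedddd
Scanning for consecutive runs:
  Group 1: 'd' x 2 (positions 0-1)
  Group 2: 'b' x 7 (positions 2-8)
  Group 3: 'a' x 2 (positions 9-10)
  Group 4: 'e' x 3 (positions 11-13)
  Group 5: 'd' x 4 (positions 14-17)
Total groups: 5

5


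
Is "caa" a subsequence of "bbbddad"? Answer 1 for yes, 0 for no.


Check if "caa" is a subsequence of "bbbddad"
Greedy scan:
  Position 0 ('b'): no match needed
  Position 1 ('b'): no match needed
  Position 2 ('b'): no match needed
  Position 3 ('d'): no match needed
  Position 4 ('d'): no match needed
  Position 5 ('a'): no match needed
  Position 6 ('d'): no match needed
Only matched 0/3 characters => not a subsequence

0


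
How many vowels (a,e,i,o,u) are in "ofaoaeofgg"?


Input: ofaoaeofgg
Checking each character:
  'o' at position 0: vowel (running total: 1)
  'f' at position 1: consonant
  'a' at position 2: vowel (running total: 2)
  'o' at position 3: vowel (running total: 3)
  'a' at position 4: vowel (running total: 4)
  'e' at position 5: vowel (running total: 5)
  'o' at position 6: vowel (running total: 6)
  'f' at position 7: consonant
  'g' at position 8: consonant
  'g' at position 9: consonant
Total vowels: 6

6


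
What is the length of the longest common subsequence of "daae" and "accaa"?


LCS of "daae" and "accaa"
DP table:
           a    c    c    a    a
      0    0    0    0    0    0
  d   0    0    0    0    0    0
  a   0    1    1    1    1    1
  a   0    1    1    1    2    2
  e   0    1    1    1    2    2
LCS length = dp[4][5] = 2

2


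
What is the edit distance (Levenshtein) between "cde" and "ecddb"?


Computing edit distance: "cde" -> "ecddb"
DP table:
           e    c    d    d    b
      0    1    2    3    4    5
  c   1    1    1    2    3    4
  d   2    2    2    1    2    3
  e   3    2    3    2    2    3
Edit distance = dp[3][5] = 3

3


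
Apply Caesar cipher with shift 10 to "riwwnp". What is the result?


Caesar cipher: shift "riwwnp" by 10
  'r' (pos 17) + 10 = pos 1 = 'b'
  'i' (pos 8) + 10 = pos 18 = 's'
  'w' (pos 22) + 10 = pos 6 = 'g'
  'w' (pos 22) + 10 = pos 6 = 'g'
  'n' (pos 13) + 10 = pos 23 = 'x'
  'p' (pos 15) + 10 = pos 25 = 'z'
Result: bsggxz

bsggxz


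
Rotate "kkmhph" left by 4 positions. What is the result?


Input: "kkmhph", rotate left by 4
First 4 characters: "kkmh"
Remaining characters: "ph"
Concatenate remaining + first: "ph" + "kkmh" = "phkkmh"

phkkmh


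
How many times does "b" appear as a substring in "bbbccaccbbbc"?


Searching for "b" in "bbbccaccbbbc"
Scanning each position:
  Position 0: "b" => MATCH
  Position 1: "b" => MATCH
  Position 2: "b" => MATCH
  Position 3: "c" => no
  Position 4: "c" => no
  Position 5: "a" => no
  Position 6: "c" => no
  Position 7: "c" => no
  Position 8: "b" => MATCH
  Position 9: "b" => MATCH
  Position 10: "b" => MATCH
  Position 11: "c" => no
Total occurrences: 6

6


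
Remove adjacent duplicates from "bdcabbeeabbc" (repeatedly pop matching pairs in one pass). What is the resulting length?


Input: bdcabbeeabbc
Stack-based adjacent duplicate removal:
  Read 'b': push. Stack: b
  Read 'd': push. Stack: bd
  Read 'c': push. Stack: bdc
  Read 'a': push. Stack: bdca
  Read 'b': push. Stack: bdcab
  Read 'b': matches stack top 'b' => pop. Stack: bdca
  Read 'e': push. Stack: bdcae
  Read 'e': matches stack top 'e' => pop. Stack: bdca
  Read 'a': matches stack top 'a' => pop. Stack: bdc
  Read 'b': push. Stack: bdcb
  Read 'b': matches stack top 'b' => pop. Stack: bdc
  Read 'c': matches stack top 'c' => pop. Stack: bd
Final stack: "bd" (length 2)

2


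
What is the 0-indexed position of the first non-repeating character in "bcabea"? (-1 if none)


Input: bcabea
Character frequencies:
  'a': 2
  'b': 2
  'c': 1
  'e': 1
Scanning left to right for freq == 1:
  Position 0 ('b'): freq=2, skip
  Position 1 ('c'): unique! => answer = 1

1


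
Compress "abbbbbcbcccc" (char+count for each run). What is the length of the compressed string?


Input: abbbbbcbcccc
Runs:
  'a' x 1 => "a1"
  'b' x 5 => "b5"
  'c' x 1 => "c1"
  'b' x 1 => "b1"
  'c' x 4 => "c4"
Compressed: "a1b5c1b1c4"
Compressed length: 10

10


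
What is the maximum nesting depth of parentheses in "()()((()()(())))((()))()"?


Input: "()()((()()(())))((()))()"
Tracking depth:
  Position 0 '(': depth becomes 1
  Position 1 ')': depth becomes 0
  Position 2 '(': depth becomes 1
  Position 3 ')': depth becomes 0
  Position 4 '(': depth becomes 1
  Position 5 '(': depth becomes 2
  Position 6 '(': depth becomes 3
  Position 7 ')': depth becomes 2
  Position 8 '(': depth becomes 3
  Position 9 ')': depth becomes 2
  Position 10 '(': depth becomes 3
  Position 11 '(': depth becomes 4
  Position 12 ')': depth becomes 3
  Position 13 ')': depth becomes 2
  Position 14 ')': depth becomes 1
  Position 15 ')': depth becomes 0
  Position 16 '(': depth becomes 1
  Position 17 '(': depth becomes 2
  Position 18 '(': depth becomes 3
  Position 19 ')': depth becomes 2
  Position 20 ')': depth becomes 1
  Position 21 ')': depth becomes 0
  Position 22 '(': depth becomes 1
  Position 23 ')': depth becomes 0
Maximum depth reached: 4

4


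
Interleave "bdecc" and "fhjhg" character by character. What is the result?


Interleaving "bdecc" and "fhjhg":
  Position 0: 'b' from first, 'f' from second => "bf"
  Position 1: 'd' from first, 'h' from second => "dh"
  Position 2: 'e' from first, 'j' from second => "ej"
  Position 3: 'c' from first, 'h' from second => "ch"
  Position 4: 'c' from first, 'g' from second => "cg"
Result: bfdhejchcg

bfdhejchcg


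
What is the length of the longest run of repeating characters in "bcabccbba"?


Input: "bcabccbba"
Scanning for longest run:
  Position 1 ('c'): new char, reset run to 1
  Position 2 ('a'): new char, reset run to 1
  Position 3 ('b'): new char, reset run to 1
  Position 4 ('c'): new char, reset run to 1
  Position 5 ('c'): continues run of 'c', length=2
  Position 6 ('b'): new char, reset run to 1
  Position 7 ('b'): continues run of 'b', length=2
  Position 8 ('a'): new char, reset run to 1
Longest run: 'c' with length 2

2


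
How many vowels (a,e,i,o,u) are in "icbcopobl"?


Input: icbcopobl
Checking each character:
  'i' at position 0: vowel (running total: 1)
  'c' at position 1: consonant
  'b' at position 2: consonant
  'c' at position 3: consonant
  'o' at position 4: vowel (running total: 2)
  'p' at position 5: consonant
  'o' at position 6: vowel (running total: 3)
  'b' at position 7: consonant
  'l' at position 8: consonant
Total vowels: 3

3


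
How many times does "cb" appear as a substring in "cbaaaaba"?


Searching for "cb" in "cbaaaaba"
Scanning each position:
  Position 0: "cb" => MATCH
  Position 1: "ba" => no
  Position 2: "aa" => no
  Position 3: "aa" => no
  Position 4: "aa" => no
  Position 5: "ab" => no
  Position 6: "ba" => no
Total occurrences: 1

1


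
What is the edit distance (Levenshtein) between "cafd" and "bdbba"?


Computing edit distance: "cafd" -> "bdbba"
DP table:
           b    d    b    b    a
      0    1    2    3    4    5
  c   1    1    2    3    4    5
  a   2    2    2    3    4    4
  f   3    3    3    3    4    5
  d   4    4    3    4    4    5
Edit distance = dp[4][5] = 5

5


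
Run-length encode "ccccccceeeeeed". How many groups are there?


Input: ccccccceeeeeed
Scanning for consecutive runs:
  Group 1: 'c' x 7 (positions 0-6)
  Group 2: 'e' x 6 (positions 7-12)
  Group 3: 'd' x 1 (positions 13-13)
Total groups: 3

3


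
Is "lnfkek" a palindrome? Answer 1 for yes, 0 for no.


Input: lnfkek
Reversed: kekfnl
  Compare pos 0 ('l') with pos 5 ('k'): MISMATCH
  Compare pos 1 ('n') with pos 4 ('e'): MISMATCH
  Compare pos 2 ('f') with pos 3 ('k'): MISMATCH
Result: not a palindrome

0


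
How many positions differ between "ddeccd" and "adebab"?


Comparing "ddeccd" and "adebab" position by position:
  Position 0: 'd' vs 'a' => DIFFER
  Position 1: 'd' vs 'd' => same
  Position 2: 'e' vs 'e' => same
  Position 3: 'c' vs 'b' => DIFFER
  Position 4: 'c' vs 'a' => DIFFER
  Position 5: 'd' vs 'b' => DIFFER
Positions that differ: 4

4


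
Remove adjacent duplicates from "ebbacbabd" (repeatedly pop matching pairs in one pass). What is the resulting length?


Input: ebbacbabd
Stack-based adjacent duplicate removal:
  Read 'e': push. Stack: e
  Read 'b': push. Stack: eb
  Read 'b': matches stack top 'b' => pop. Stack: e
  Read 'a': push. Stack: ea
  Read 'c': push. Stack: eac
  Read 'b': push. Stack: eacb
  Read 'a': push. Stack: eacba
  Read 'b': push. Stack: eacbab
  Read 'd': push. Stack: eacbabd
Final stack: "eacbabd" (length 7)

7


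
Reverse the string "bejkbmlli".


Input: bejkbmlli
Reading characters right to left:
  Position 8: 'i'
  Position 7: 'l'
  Position 6: 'l'
  Position 5: 'm'
  Position 4: 'b'
  Position 3: 'k'
  Position 2: 'j'
  Position 1: 'e'
  Position 0: 'b'
Reversed: illmbkjeb

illmbkjeb


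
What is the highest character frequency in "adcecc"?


Input: adcecc
Character counts:
  'a': 1
  'c': 3
  'd': 1
  'e': 1
Maximum frequency: 3

3


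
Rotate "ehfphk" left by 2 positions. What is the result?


Input: "ehfphk", rotate left by 2
First 2 characters: "eh"
Remaining characters: "fphk"
Concatenate remaining + first: "fphk" + "eh" = "fphkeh"

fphkeh


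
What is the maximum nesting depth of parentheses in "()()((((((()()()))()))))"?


Input: "()()((((((()()()))()))))"
Tracking depth:
  Position 0 '(': depth becomes 1
  Position 1 ')': depth becomes 0
  Position 2 '(': depth becomes 1
  Position 3 ')': depth becomes 0
  Position 4 '(': depth becomes 1
  Position 5 '(': depth becomes 2
  Position 6 '(': depth becomes 3
  Position 7 '(': depth becomes 4
  Position 8 '(': depth becomes 5
  Position 9 '(': depth becomes 6
  Position 10 '(': depth becomes 7
  Position 11 ')': depth becomes 6
  Position 12 '(': depth becomes 7
  Position 13 ')': depth becomes 6
  Position 14 '(': depth becomes 7
  Position 15 ')': depth becomes 6
  Position 16 ')': depth becomes 5
  Position 17 ')': depth becomes 4
  Position 18 '(': depth becomes 5
  Position 19 ')': depth becomes 4
  Position 20 ')': depth becomes 3
  Position 21 ')': depth becomes 2
  Position 22 ')': depth becomes 1
  Position 23 ')': depth becomes 0
Maximum depth reached: 7

7


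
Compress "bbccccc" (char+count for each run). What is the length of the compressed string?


Input: bbccccc
Runs:
  'b' x 2 => "b2"
  'c' x 5 => "c5"
Compressed: "b2c5"
Compressed length: 4

4


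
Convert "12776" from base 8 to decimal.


Input: "12776" in base 8
Positional expansion:
  Digit '1' (value 1) x 8^4 = 4096
  Digit '2' (value 2) x 8^3 = 1024
  Digit '7' (value 7) x 8^2 = 448
  Digit '7' (value 7) x 8^1 = 56
  Digit '6' (value 6) x 8^0 = 6
Sum = 5630

5630


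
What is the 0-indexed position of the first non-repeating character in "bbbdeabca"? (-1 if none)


Input: bbbdeabca
Character frequencies:
  'a': 2
  'b': 4
  'c': 1
  'd': 1
  'e': 1
Scanning left to right for freq == 1:
  Position 0 ('b'): freq=4, skip
  Position 1 ('b'): freq=4, skip
  Position 2 ('b'): freq=4, skip
  Position 3 ('d'): unique! => answer = 3

3


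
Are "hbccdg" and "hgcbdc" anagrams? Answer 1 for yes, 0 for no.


Strings: "hbccdg", "hgcbdc"
Sorted first:  bccdgh
Sorted second: bccdgh
Sorted forms match => anagrams

1


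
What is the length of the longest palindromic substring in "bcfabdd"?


Input: "bcfabdd"
Checking substrings for palindromes:
  [5:7] "dd" (len 2) => palindrome
Longest palindromic substring: "dd" with length 2

2


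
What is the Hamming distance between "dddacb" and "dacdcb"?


Comparing "dddacb" and "dacdcb" position by position:
  Position 0: 'd' vs 'd' => same
  Position 1: 'd' vs 'a' => differ
  Position 2: 'd' vs 'c' => differ
  Position 3: 'a' vs 'd' => differ
  Position 4: 'c' vs 'c' => same
  Position 5: 'b' vs 'b' => same
Total differences (Hamming distance): 3

3


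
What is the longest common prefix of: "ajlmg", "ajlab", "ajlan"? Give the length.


Words: ajlmg, ajlab, ajlan
  Position 0: all 'a' => match
  Position 1: all 'j' => match
  Position 2: all 'l' => match
  Position 3: ('m', 'a', 'a') => mismatch, stop
LCP = "ajl" (length 3)

3


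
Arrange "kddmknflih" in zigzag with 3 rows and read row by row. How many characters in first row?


Zigzag "kddmknflih" into 3 rows:
Placing characters:
  'k' => row 0
  'd' => row 1
  'd' => row 2
  'm' => row 1
  'k' => row 0
  'n' => row 1
  'f' => row 2
  'l' => row 1
  'i' => row 0
  'h' => row 1
Rows:
  Row 0: "kki"
  Row 1: "dmnlh"
  Row 2: "df"
First row length: 3

3


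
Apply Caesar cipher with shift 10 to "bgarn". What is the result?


Caesar cipher: shift "bgarn" by 10
  'b' (pos 1) + 10 = pos 11 = 'l'
  'g' (pos 6) + 10 = pos 16 = 'q'
  'a' (pos 0) + 10 = pos 10 = 'k'
  'r' (pos 17) + 10 = pos 1 = 'b'
  'n' (pos 13) + 10 = pos 23 = 'x'
Result: lqkbx

lqkbx


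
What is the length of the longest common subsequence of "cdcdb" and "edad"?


LCS of "cdcdb" and "edad"
DP table:
           e    d    a    d
      0    0    0    0    0
  c   0    0    0    0    0
  d   0    0    1    1    1
  c   0    0    1    1    1
  d   0    0    1    1    2
  b   0    0    1    1    2
LCS length = dp[5][4] = 2

2


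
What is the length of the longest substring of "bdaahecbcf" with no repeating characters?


Input: "bdaahecbcf"
Sliding window (track last position of each char):
  Position 0 ('b'): window [0,0] length 1 -- new best
  Position 1 ('d'): window [0,1] length 2 -- new best
  Position 2 ('a'): window [0,2] length 3 -- new best
  Position 3 ('a'): repeat (last at 2), move window start to 3
  Position 3 ('a'): window [3,3] length 1
  Position 4 ('h'): window [3,4] length 2
  Position 5 ('e'): window [3,5] length 3
  Position 6 ('c'): window [3,6] length 4 -- new best
  Position 7 ('b'): window [3,7] length 5 -- new best
  Position 8 ('c'): repeat (last at 6), move window start to 7
  Position 8 ('c'): window [7,8] length 2
  Position 9 ('f'): window [7,9] length 3
Longest substring with no repeats: "ahecb" with length 5

5


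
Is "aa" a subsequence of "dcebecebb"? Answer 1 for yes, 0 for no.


Check if "aa" is a subsequence of "dcebecebb"
Greedy scan:
  Position 0 ('d'): no match needed
  Position 1 ('c'): no match needed
  Position 2 ('e'): no match needed
  Position 3 ('b'): no match needed
  Position 4 ('e'): no match needed
  Position 5 ('c'): no match needed
  Position 6 ('e'): no match needed
  Position 7 ('b'): no match needed
  Position 8 ('b'): no match needed
Only matched 0/2 characters => not a subsequence

0


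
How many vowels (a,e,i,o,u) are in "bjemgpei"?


Input: bjemgpei
Checking each character:
  'b' at position 0: consonant
  'j' at position 1: consonant
  'e' at position 2: vowel (running total: 1)
  'm' at position 3: consonant
  'g' at position 4: consonant
  'p' at position 5: consonant
  'e' at position 6: vowel (running total: 2)
  'i' at position 7: vowel (running total: 3)
Total vowels: 3

3


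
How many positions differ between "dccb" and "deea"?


Comparing "dccb" and "deea" position by position:
  Position 0: 'd' vs 'd' => same
  Position 1: 'c' vs 'e' => DIFFER
  Position 2: 'c' vs 'e' => DIFFER
  Position 3: 'b' vs 'a' => DIFFER
Positions that differ: 3

3


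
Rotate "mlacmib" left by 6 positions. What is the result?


Input: "mlacmib", rotate left by 6
First 6 characters: "mlacmi"
Remaining characters: "b"
Concatenate remaining + first: "b" + "mlacmi" = "bmlacmi"

bmlacmi


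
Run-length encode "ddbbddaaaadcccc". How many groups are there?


Input: ddbbddaaaadcccc
Scanning for consecutive runs:
  Group 1: 'd' x 2 (positions 0-1)
  Group 2: 'b' x 2 (positions 2-3)
  Group 3: 'd' x 2 (positions 4-5)
  Group 4: 'a' x 4 (positions 6-9)
  Group 5: 'd' x 1 (positions 10-10)
  Group 6: 'c' x 4 (positions 11-14)
Total groups: 6

6
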